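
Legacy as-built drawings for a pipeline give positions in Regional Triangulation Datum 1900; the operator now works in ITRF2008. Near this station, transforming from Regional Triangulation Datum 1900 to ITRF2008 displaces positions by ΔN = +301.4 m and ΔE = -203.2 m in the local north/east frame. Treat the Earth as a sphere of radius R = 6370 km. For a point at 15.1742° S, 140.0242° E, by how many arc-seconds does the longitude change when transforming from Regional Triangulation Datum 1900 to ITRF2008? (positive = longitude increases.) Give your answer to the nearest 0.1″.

Δλ = -6.8″

At latitude -15.1742°, cos φ = 0.965134.
One radian of longitude at latitude φ spans R cos φ, so Δλ = ΔE / (R cos φ) = -203.2 / (6370000 × 0.965134) = -3.3052e-05 rad = -6.817″.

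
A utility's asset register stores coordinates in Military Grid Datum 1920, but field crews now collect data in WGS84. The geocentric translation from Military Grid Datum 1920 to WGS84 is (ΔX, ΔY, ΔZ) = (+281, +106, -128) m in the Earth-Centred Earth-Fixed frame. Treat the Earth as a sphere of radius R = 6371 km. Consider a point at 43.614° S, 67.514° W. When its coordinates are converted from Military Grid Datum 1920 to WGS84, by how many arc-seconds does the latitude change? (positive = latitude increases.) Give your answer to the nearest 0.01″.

sin φ = -0.689796, cos φ = 0.724003, sin λ = -0.923973, cos λ = 0.382458.
North component: ΔN = −sin φ cos λ·ΔX − sin φ sin λ·ΔY + cos φ·ΔZ = −(-0.689796)(0.382458)(281) − (-0.689796)(-0.923973)(106) + (0.724003)(-128) = -86.10 m.
1° of latitude spans πR/180 = 111195 m, so Δφ = -86.10 / 111195 × 3600 = -2.788″.

Δφ = -2.79″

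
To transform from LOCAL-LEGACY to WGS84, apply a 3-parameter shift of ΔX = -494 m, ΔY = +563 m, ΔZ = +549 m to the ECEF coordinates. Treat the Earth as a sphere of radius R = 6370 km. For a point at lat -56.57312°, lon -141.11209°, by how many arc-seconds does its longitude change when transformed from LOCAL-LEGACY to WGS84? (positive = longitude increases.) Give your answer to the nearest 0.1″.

Δλ = -44.0″

sin φ = -0.834590, cos φ = 0.550872, sin λ = -0.627799, cos λ = -0.778376.
East component: ΔE = −sin λ·ΔX + cos λ·ΔY = −(-0.627799)(-494) + (-0.778376)(563) = -748.36 m.
1° of latitude spans πR/180 = 111177 m; at latitude φ, 1° of longitude spans that × cos φ = 61244.6 m, so Δλ = -748.36 / 61244.6 × 3600 = -43.989″.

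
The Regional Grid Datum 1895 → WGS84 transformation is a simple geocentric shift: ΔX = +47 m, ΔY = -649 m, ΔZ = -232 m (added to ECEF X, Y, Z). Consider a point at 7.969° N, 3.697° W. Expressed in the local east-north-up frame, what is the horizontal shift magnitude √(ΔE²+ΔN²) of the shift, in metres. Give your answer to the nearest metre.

At φ = 7.969°, λ = -3.697°: sin φ = 0.138637, cos φ = 0.990343, sin λ = -0.064480, cos λ = 0.997919.
ΔE = −sin λ·ΔX + cos λ·ΔY = −(-0.064480)·(47) + (0.997919)·(-649) = -644.62 m.
ΔN = −sin φ cos λ·ΔX − sin φ sin λ·ΔY + cos φ·ΔZ = −(0.138637)(0.997919)(47) − (0.138637)(-0.064480)(-649) + (0.990343)(-232) = -242.06 m.
Horizontal magnitude = √(ΔE² + ΔN²) = √((-644.62)² + (-242.06)²) = 688.57 m.

689 m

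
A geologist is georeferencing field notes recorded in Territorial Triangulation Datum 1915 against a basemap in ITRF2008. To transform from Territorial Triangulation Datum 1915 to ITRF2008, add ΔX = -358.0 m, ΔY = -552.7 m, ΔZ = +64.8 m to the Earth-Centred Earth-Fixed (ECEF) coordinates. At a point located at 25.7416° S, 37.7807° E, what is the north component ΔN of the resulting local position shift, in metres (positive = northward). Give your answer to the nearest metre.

The local north axis is (−sin φ cos λ, −sin φ sin λ, cos φ), giving ΔN = -122.889 − 147.061 + 58.369 = -211.58 m.

ΔN = -212 m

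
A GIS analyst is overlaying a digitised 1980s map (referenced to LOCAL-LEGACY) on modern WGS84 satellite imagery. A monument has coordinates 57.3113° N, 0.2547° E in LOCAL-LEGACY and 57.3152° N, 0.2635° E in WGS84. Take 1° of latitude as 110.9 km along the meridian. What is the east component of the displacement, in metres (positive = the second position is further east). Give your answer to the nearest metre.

Δφ = 57.3152° − 57.3113° = +0.0039°; Δλ = 0.2635° − 0.2547° = +0.0088°.
ΔN = Δφ × 110900 = 432.5 m; ΔE = Δλ × 110900 × cos(57.3113°) = +0.0088 × 110900 × 0.540074 = 527.1 m.

ΔE = 527 m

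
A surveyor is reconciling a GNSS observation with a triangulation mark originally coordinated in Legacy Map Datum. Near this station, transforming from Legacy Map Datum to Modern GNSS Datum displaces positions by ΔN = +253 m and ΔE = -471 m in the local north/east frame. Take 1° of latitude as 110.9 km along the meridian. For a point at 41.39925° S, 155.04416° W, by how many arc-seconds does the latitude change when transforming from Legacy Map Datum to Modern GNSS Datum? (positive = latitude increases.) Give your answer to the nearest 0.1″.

1° of latitude = 110.9 km, so Δφ = 253.0 / 110900 = 0.0022813° = 8.213″.

Δφ = 8.2″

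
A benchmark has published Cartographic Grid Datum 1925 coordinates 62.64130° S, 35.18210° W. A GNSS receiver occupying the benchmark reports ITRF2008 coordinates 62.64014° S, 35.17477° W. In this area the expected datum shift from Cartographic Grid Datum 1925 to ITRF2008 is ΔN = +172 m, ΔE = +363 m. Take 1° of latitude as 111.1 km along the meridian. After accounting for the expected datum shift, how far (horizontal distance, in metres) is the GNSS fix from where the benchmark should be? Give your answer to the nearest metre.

Observed coordinate differences: Δφ = +0.00116°, Δλ = +0.00733°.
Converting to metres (1° lat = 111100 m, cos φ = 0.459560): observed ΔN = 128.9 m, observed ΔE = 374.2 m.
Subtracting the expected shift leaves a residual of 128.9 − (172) = -43.1 m north and 374.2 − (363) = 11.2 m east.
Residual distance = √((-43.1)² + 11.2²) = 44.6 m.

45 m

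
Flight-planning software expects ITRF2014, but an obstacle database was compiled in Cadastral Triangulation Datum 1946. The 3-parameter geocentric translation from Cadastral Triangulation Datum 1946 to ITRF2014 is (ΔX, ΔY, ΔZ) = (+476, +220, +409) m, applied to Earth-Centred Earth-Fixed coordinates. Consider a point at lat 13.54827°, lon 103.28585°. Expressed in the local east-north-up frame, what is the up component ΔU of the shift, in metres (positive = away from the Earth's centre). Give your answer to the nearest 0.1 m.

The local up (radial) axis is (cos φ cos λ, cos φ sin λ, sin φ), giving ΔU = -106.345 + 208.154 + 95.814 = 197.62 m.

ΔU = 197.6 m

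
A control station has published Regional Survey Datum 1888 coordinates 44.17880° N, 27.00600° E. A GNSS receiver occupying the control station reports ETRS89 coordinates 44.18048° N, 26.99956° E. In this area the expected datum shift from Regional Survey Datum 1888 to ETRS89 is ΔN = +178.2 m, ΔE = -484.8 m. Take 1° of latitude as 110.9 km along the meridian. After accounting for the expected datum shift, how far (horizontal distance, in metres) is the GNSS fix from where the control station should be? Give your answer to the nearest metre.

29 m

Observed coordinate differences: Δφ = +0.00168°, Δλ = -0.00644°.
Converting to metres (1° lat = 110900 m, cos φ = 0.717169): observed ΔN = 186.3 m, observed ΔE = -512.2 m.
Subtracting the expected shift leaves a residual of 186.3 − (178.2) = 8.1 m north and -512.2 − (-484.8) = -27.4 m east.
Residual distance = √(8.1² + (-27.4)²) = 28.6 m.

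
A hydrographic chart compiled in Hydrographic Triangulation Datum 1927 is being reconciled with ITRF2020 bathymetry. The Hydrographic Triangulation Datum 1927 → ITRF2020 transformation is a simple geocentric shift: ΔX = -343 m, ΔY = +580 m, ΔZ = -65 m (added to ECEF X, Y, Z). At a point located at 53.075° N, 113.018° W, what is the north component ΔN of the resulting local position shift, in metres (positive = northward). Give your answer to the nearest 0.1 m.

ΔN = 280.5 m

The local north axis is (−sin φ cos λ, −sin φ sin λ, cos φ), giving ΔN = -107.219 + 426.749 − 39.050 = 280.48 m.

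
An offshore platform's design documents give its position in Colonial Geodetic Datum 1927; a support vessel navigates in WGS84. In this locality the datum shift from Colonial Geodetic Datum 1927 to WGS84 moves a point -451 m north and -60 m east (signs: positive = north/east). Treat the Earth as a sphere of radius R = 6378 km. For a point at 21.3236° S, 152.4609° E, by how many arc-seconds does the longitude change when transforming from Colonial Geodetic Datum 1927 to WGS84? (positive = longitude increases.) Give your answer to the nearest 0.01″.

At latitude -21.3236°, cos φ = 0.931542.
One radian of longitude at latitude φ spans R cos φ, so Δλ = ΔE / (R cos φ) = -60.0 / (6378000 × 0.931542) = -1.0099e-05 rad = -2.083″.

Δλ = -2.08″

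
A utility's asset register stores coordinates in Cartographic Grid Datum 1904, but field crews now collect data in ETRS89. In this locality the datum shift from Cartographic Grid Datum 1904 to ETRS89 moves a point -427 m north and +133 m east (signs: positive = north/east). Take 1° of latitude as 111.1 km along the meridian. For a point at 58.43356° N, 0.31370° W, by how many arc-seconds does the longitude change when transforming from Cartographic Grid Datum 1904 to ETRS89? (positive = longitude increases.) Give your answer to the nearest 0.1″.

At latitude 58.43356°, cos φ = 0.523487.
1° of longitude at this latitude = 111.1 × cos φ = 58.16 km, so Δλ = 133.0 / 58159.4 = 0.0022868° = 8.233″.

Δλ = 8.2″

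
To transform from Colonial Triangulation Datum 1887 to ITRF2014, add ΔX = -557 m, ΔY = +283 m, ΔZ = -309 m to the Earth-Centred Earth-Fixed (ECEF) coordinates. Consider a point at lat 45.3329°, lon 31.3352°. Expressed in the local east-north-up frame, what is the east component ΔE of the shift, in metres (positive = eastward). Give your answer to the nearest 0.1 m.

The local east axis at (φ, λ) is (−sin λ, cos λ, 0), so ΔE = −sin(31.3352°)·(-557) + cos(31.3352°)·283 = 531.39 m.

ΔE = 531.4 m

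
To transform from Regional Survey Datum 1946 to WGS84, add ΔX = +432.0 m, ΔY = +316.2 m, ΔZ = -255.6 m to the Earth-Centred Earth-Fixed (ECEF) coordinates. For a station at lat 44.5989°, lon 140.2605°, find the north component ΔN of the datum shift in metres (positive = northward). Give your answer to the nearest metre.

The local north axis is (−sin φ cos λ, −sin φ sin λ, cos φ), giving ΔN = 233.244 − 141.935 − 181.997 = -90.69 m.

ΔN = -91 m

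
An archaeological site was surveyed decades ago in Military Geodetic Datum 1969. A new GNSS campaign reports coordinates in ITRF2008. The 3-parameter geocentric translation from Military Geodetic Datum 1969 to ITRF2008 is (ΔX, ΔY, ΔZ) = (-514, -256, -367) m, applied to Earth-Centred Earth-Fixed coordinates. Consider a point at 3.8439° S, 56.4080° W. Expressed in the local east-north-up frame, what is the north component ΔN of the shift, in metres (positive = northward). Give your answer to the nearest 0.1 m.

At φ = -3.8439°, λ = -56.4080°: sin φ = -0.067038, cos φ = 0.997750, sin λ = -0.832999, cos λ = 0.553275.
ΔN = −sin φ cos λ·ΔX − sin φ sin λ·ΔY + cos φ·ΔZ = −(-0.067038)(0.553275)(-514) − (-0.067038)(-0.832999)(-256) + (0.997750)(-367) = -370.94 m.

ΔN = -370.9 m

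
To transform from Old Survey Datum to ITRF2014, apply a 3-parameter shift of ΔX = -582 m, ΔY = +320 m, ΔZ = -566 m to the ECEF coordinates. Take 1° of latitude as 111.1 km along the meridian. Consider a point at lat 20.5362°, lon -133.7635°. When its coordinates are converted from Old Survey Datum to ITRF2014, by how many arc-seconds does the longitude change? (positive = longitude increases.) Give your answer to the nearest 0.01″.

Δλ = -22.20″

sin φ = 0.350799, cos φ = 0.936451, sin λ = -0.722201, cos λ = -0.691683.
East component: ΔE = −sin λ·ΔX + cos λ·ΔY = −(-0.722201)(-582) + (-0.691683)(320) = -641.66 m.
1° of latitude spans 111100 m; at latitude φ, 1° of longitude spans that × cos φ = 104039.7 m, so Δλ = -641.66 / 104039.7 × 3600 = -22.203″.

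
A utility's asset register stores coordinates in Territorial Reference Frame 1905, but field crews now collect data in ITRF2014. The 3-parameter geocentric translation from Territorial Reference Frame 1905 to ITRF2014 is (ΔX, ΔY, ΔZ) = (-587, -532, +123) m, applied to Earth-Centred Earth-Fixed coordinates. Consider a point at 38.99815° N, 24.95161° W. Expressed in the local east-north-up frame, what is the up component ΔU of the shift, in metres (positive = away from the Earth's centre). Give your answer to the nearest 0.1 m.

The local up (radial) axis is (cos φ cos λ, cos φ sin λ, sin φ), giving ΔU = -413.617 + 174.416 + 77.403 = -161.80 m.

ΔU = -161.8 m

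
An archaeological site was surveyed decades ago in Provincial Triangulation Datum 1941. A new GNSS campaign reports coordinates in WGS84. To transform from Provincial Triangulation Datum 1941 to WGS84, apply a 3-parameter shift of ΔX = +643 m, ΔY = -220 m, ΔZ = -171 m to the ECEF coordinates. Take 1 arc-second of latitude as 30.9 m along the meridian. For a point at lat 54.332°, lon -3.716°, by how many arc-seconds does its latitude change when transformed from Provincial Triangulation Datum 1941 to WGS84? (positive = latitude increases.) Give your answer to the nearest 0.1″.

sin φ = 0.812409, cos φ = 0.583088, sin λ = -0.064811, cos λ = 0.997898.
North component: ΔN = −sin φ cos λ·ΔX − sin φ sin λ·ΔY + cos φ·ΔZ = −(0.812409)(0.997898)(643) − (0.812409)(-0.064811)(-220) + (0.583088)(-171) = -632.57 m.
1° of latitude spans 3600 × 30.90 = 111240 m, so Δφ = -632.57 / 111240 × 3600 = -20.472″.

Δφ = -20.5″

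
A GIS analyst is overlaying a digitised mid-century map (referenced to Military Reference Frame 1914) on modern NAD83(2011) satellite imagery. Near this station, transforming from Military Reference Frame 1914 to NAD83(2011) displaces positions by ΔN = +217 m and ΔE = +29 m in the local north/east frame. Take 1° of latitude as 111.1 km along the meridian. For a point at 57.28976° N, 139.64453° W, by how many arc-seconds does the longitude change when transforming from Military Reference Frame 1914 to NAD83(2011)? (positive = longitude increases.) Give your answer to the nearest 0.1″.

At latitude 57.28976°, cos φ = 0.540391.
1° of longitude at this latitude = 111.1 × cos φ = 60.04 km, so Δλ = 29.0 / 60037.4 = 0.0004830° = 1.739″.

Δλ = 1.7″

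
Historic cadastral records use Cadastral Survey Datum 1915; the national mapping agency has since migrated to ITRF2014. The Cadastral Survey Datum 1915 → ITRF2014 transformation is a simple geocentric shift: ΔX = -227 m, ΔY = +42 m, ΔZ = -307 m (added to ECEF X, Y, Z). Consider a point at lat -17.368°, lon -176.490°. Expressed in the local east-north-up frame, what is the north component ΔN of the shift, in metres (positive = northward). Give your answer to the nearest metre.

ΔN = -226 m

At φ = -17.368°, λ = -176.490°: sin φ = -0.298508, cos φ = 0.954407, sin λ = -0.061223, cos λ = -0.998124.
ΔN = −sin φ cos λ·ΔX − sin φ sin λ·ΔY + cos φ·ΔZ = −(-0.298508)(-0.998124)(-227) − (-0.298508)(-0.061223)(42) + (0.954407)(-307) = -226.14 m.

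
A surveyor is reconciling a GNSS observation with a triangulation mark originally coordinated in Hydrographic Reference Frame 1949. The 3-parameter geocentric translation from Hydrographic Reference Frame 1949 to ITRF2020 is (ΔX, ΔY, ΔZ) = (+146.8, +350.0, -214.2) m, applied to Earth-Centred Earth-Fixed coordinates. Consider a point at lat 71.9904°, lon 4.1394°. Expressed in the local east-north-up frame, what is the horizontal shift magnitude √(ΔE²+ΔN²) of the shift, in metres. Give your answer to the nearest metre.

409 m

At φ = 71.9904°, λ = 4.1394°: sin φ = 0.951005, cos φ = 0.309176, sin λ = 0.072183, cos λ = 0.997391.
ΔE = −sin λ·ΔX + cos λ·ΔY = −(0.072183)·(146.8) + (0.997391)·(350.0) = 338.49 m.
ΔN = −sin φ cos λ·ΔX − sin φ sin λ·ΔY + cos φ·ΔZ = −(0.951005)(0.997391)(146.8) − (0.951005)(0.072183)(350.0) + (0.309176)(-214.2) = -229.50 m.
Horizontal magnitude = √(ΔE² + ΔN²) = √(338.49² + (-229.50)²) = 408.95 m.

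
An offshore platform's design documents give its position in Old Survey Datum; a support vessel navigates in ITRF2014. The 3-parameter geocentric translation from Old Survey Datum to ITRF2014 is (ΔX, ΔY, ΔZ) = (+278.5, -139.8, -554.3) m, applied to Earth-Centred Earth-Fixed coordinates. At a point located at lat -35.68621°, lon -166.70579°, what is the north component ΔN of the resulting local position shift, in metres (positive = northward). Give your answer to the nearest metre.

At φ = -35.68621°, λ = -166.70579°: sin φ = -0.583346, cos φ = 0.812224, sin λ = -0.229951, cos λ = -0.973202.
ΔN = −sin φ cos λ·ΔX − sin φ sin λ·ΔY + cos φ·ΔZ = −(-0.583346)(-0.973202)(278.5) − (-0.583346)(-0.229951)(-139.8) + (0.812224)(-554.3) = -589.57 m.

ΔN = -590 m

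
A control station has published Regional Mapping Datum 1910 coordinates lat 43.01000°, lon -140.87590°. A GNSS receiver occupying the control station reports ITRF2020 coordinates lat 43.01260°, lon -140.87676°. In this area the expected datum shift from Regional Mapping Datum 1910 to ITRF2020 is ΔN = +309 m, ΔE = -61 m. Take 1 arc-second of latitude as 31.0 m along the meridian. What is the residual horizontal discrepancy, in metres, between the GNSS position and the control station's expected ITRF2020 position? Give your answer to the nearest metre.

21 m

Observed coordinate differences: Δφ = +0.00260°, Δλ = -0.00086°.
Converting to metres (1° lat = 111600 m, cos φ = 0.731235): observed ΔN = 290.2 m, observed ΔE = -70.2 m.
Subtracting the expected shift leaves a residual of 290.2 − (309) = -18.8 m north and -70.2 − (-61) = -9.2 m east.
Residual distance = √((-18.8)² + (-9.2)²) = 21.0 m.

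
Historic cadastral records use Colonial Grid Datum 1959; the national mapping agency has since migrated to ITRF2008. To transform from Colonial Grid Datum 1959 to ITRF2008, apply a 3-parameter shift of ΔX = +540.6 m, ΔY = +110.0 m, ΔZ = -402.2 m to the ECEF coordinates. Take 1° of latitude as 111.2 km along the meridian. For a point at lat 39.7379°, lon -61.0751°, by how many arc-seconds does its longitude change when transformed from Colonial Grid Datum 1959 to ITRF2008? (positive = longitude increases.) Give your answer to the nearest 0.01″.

sin φ = 0.639277, cos φ = 0.768977, sin λ = -0.875254, cos λ = 0.483663.
East component: ΔE = −sin λ·ΔX + cos λ·ΔY = −(-0.875254)(540.6) + (0.483663)(110.0) = 526.37 m.
1° of latitude spans 111200 m; at latitude φ, 1° of longitude spans that × cos φ = 85510.2 m, so Δλ = 526.37 / 85510.2 × 3600 = 22.160″.

Δλ = 22.16″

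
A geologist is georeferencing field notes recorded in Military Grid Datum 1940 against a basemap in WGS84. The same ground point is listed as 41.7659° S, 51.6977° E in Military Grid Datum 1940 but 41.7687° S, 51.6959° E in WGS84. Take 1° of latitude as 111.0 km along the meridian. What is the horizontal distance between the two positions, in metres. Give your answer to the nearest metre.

Δφ = -41.7687° − -41.7659° = -0.0028°; Δλ = 51.6959° − 51.6977° = -0.0018°.
ΔN = Δφ × 111000 = -310.8 m; ΔE = Δλ × 111000 × cos(-41.7659°) = -0.0018 × 111000 × 0.745873 = -149.0 m.
Distance = √(ΔE² + ΔN²) = √((-149.0)² + (-310.8)²) = 344.7 m.

345 m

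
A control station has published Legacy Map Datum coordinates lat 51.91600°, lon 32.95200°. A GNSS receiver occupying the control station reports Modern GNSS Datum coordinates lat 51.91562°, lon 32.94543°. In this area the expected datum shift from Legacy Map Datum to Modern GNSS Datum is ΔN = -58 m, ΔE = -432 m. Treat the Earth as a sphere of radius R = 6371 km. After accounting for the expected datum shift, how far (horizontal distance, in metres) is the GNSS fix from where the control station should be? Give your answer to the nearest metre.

24 m

Observed coordinate differences: Δφ = -0.00038°, Δλ = -0.00657°.
Converting to metres (1° lat = 111195 m, cos φ = 0.616816): observed ΔN = -42.3 m, observed ΔE = -450.6 m.
Subtracting the expected shift leaves a residual of -42.3 − (-58) = 15.7 m north and -450.6 − (-432) = -18.6 m east.
Residual distance = √(15.7² + (-18.6)²) = 24.4 m.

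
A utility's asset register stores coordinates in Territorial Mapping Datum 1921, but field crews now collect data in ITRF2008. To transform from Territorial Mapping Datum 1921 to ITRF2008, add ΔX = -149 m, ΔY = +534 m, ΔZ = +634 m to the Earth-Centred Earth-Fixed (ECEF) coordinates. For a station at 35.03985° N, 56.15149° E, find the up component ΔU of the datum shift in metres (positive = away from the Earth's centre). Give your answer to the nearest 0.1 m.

At φ = 35.03985°, λ = 56.15149°: sin φ = 0.574146, cos φ = 0.818753, sin λ = 0.830513, cos λ = 0.556999.
ΔU = cos φ cos λ·ΔX + cos φ sin λ·ΔY + sin φ·ΔZ = (0.818753)(0.556999)(-149) + (0.818753)(0.830513)(534) + (0.574146)(634) = 659.17 m.

ΔU = 659.2 m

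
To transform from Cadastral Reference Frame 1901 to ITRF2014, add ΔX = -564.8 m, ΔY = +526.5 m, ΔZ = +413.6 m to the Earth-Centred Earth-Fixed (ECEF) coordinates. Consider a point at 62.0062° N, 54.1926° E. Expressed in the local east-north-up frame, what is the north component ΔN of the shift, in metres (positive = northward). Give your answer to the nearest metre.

ΔN = 109 m

At φ = 62.0062°, λ = 54.1926°: sin φ = 0.882998, cos φ = 0.469376, sin λ = 0.810988, cos λ = 0.585062.
ΔN = −sin φ cos λ·ΔX − sin φ sin λ·ΔY + cos φ·ΔZ = −(0.882998)(0.585062)(-564.8) − (0.882998)(0.810988)(526.5) + (0.469376)(413.6) = 108.89 m.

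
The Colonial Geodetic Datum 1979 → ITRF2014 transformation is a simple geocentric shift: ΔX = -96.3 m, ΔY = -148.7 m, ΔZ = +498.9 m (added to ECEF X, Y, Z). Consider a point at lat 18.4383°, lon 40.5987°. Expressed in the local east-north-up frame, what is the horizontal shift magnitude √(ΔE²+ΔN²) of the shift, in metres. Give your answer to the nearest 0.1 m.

529.4 m

At φ = 18.4383°, λ = 40.5987°: sin φ = 0.316283, cos φ = 0.948665, sin λ = 0.650757, cos λ = 0.759286.
ΔE = −sin λ·ΔX + cos λ·ΔY = −(0.650757)·(-96.3) + (0.759286)·(-148.7) = -50.24 m.
ΔN = −sin φ cos λ·ΔX − sin φ sin λ·ΔY + cos φ·ΔZ = −(0.316283)(0.759286)(-96.3) − (0.316283)(0.650757)(-148.7) + (0.948665)(498.9) = 527.02 m.
Horizontal magnitude = √(ΔE² + ΔN²) = √((-50.24)² + 527.02²) = 529.41 m.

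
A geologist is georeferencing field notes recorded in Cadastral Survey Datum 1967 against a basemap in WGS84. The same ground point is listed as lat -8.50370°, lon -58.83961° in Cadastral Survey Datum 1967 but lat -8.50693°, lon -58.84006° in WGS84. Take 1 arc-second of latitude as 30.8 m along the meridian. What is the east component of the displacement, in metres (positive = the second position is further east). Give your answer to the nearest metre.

Δφ = -8.50693° − -8.50370° = -0.00323°; Δλ = -58.84006° − -58.83961° = -0.00045°.
1° of latitude = 3600 × 30.80 = 110880 m.
ΔN = Δφ × 110880 = -358.1 m; ΔE = Δλ × 110880 × cos(-8.50370°) = -0.00045 × 110880 × 0.989006 = -49.3 m.

ΔE = -49 m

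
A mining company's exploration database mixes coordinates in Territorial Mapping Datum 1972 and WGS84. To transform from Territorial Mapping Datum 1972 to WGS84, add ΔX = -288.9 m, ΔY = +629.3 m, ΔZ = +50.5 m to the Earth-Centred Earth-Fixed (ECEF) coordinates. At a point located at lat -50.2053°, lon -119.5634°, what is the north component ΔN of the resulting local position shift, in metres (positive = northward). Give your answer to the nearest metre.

The local north axis is (−sin φ cos λ, −sin φ sin λ, cos φ), giving ΔN = 109.519 − 420.569 + 32.322 = -278.73 m.

ΔN = -279 m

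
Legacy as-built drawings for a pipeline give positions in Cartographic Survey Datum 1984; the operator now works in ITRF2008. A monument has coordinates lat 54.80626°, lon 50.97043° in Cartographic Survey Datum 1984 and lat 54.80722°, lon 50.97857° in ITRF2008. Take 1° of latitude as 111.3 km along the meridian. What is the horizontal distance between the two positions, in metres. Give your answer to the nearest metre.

Δφ = 54.80722° − 54.80626° = +0.00096°; Δλ = 50.97857° − 50.97043° = +0.00814°.
ΔN = Δφ × 111300 = 106.8 m; ΔE = Δλ × 111300 × cos(54.80626°) = +0.00814 × 111300 × 0.576343 = 522.2 m.
Distance = √(ΔE² + ΔN²) = √(522.2² + 106.8²) = 533.0 m.

533 m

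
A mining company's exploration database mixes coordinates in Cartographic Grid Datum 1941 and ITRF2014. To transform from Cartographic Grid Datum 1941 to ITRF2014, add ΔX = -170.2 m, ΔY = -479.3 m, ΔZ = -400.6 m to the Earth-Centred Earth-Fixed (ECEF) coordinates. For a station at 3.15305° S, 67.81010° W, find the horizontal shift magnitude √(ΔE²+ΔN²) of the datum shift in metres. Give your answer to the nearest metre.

At φ = -3.15305°, λ = -67.81010°: sin φ = -0.055003, cos φ = 0.998486, sin λ = -0.925937, cos λ = 0.377678.
ΔE = −sin λ·ΔX + cos λ·ΔY = −(-0.925937)·(-170.2) + (0.377678)·(-479.3) = -338.62 m.
ΔN = −sin φ cos λ·ΔX − sin φ sin λ·ΔY + cos φ·ΔZ = −(-0.055003)(0.377678)(-170.2) − (-0.055003)(-0.925937)(-479.3) + (0.998486)(-400.6) = -379.12 m.
Horizontal magnitude = √(ΔE² + ΔN²) = √((-338.62)² + (-379.12)²) = 508.32 m.

508 m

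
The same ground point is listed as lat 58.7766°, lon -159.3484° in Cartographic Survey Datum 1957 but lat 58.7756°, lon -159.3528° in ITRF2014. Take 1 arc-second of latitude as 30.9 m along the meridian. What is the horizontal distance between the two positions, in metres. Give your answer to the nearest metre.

Δφ = 58.7756° − 58.7766° = -0.0010°; Δλ = -159.3528° − -159.3484° = -0.0044°.
1° of latitude = 3600 × 30.90 = 111240 m.
ΔN = Δφ × 111240 = -111.2 m; ΔE = Δλ × 111240 × cos(58.7766°) = -0.0044 × 111240 × 0.518376 = -253.7 m.
Distance = √(ΔE² + ΔN²) = √((-253.7)² + (-111.2)²) = 277.0 m.

277 m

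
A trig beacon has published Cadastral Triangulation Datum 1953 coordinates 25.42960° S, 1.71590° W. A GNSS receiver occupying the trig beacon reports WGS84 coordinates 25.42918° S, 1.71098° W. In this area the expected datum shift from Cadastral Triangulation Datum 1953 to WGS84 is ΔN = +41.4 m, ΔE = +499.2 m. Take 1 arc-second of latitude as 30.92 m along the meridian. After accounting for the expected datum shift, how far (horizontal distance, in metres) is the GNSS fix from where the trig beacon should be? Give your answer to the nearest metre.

Observed coordinate differences: Δφ = +0.00042°, Δλ = +0.00492°.
Converting to metres (1° lat = 111312 m, cos φ = 0.903114): observed ΔN = 46.8 m, observed ΔE = 494.6 m.
Subtracting the expected shift leaves a residual of 46.8 − (41.4) = 5.4 m north and 494.6 − (499.2) = -4.6 m east.
Residual distance = √(5.4² + (-4.6)²) = 7.1 m.

7 m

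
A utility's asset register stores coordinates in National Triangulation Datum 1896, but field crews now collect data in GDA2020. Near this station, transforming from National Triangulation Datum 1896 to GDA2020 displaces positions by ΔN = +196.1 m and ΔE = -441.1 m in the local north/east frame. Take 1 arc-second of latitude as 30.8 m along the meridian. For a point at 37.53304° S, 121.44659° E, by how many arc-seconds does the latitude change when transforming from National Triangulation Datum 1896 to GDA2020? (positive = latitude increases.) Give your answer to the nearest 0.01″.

Δφ = 6.37″

1″ of latitude = 30.80 m, so Δφ = 196.1 / 30.80 = 6.367″.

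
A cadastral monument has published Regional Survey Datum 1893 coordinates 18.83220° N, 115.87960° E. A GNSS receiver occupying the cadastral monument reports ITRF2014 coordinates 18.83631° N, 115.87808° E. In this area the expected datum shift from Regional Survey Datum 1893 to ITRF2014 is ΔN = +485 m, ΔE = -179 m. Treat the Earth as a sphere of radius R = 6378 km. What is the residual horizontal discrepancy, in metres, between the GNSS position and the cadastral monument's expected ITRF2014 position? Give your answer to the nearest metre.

33 m

Observed coordinate differences: Δφ = +0.00411°, Δλ = -0.00152°.
Converting to metres (1° lat = 111317 m, cos φ = 0.946468): observed ΔN = 457.5 m, observed ΔE = -160.1 m.
Subtracting the expected shift leaves a residual of 457.5 − (485) = -27.5 m north and -160.1 − (-179) = 18.9 m east.
Residual distance = √((-27.5)² + 18.9²) = 33.3 m.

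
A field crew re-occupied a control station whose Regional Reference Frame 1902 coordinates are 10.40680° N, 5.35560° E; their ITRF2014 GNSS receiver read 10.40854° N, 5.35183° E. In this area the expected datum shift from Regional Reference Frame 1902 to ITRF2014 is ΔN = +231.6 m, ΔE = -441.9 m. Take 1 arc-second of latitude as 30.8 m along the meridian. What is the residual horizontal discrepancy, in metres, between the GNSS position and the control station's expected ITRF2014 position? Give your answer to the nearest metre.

Observed coordinate differences: Δφ = +0.00174°, Δλ = -0.00377°.
Converting to metres (1° lat = 110880 m, cos φ = 0.983550): observed ΔN = 192.9 m, observed ΔE = -411.1 m.
Subtracting the expected shift leaves a residual of 192.9 − (231.6) = -38.7 m north and -411.1 − (-441.9) = 30.8 m east.
Residual distance = √((-38.7)² + 30.8²) = 49.4 m.

49 m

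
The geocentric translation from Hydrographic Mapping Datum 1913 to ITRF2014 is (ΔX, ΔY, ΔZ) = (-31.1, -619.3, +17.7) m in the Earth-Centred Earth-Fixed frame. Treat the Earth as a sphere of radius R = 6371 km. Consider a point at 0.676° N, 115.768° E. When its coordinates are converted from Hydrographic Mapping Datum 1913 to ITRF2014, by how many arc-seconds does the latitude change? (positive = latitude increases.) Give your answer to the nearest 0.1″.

sin φ = 0.011798, cos φ = 0.999930, sin λ = 0.900562, cos λ = -0.434728.
North component: ΔN = −sin φ cos λ·ΔX − sin φ sin λ·ΔY + cos φ·ΔZ = −(0.011798)(-0.434728)(-31.1) − (0.011798)(0.900562)(-619.3) + (0.999930)(17.7) = 24.12 m.
1° of latitude spans πR/180 = 111195 m, so Δφ = 24.12 / 111195 × 3600 = 0.781″.

Δφ = 0.8″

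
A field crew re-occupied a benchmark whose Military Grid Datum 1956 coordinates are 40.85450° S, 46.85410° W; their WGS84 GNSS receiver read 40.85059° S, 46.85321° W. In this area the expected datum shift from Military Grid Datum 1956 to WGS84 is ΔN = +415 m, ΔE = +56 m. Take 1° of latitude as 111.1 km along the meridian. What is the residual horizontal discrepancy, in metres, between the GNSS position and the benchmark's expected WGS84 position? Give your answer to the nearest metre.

Observed coordinate differences: Δφ = +0.00391°, Δλ = +0.00089°.
Converting to metres (1° lat = 111100 m, cos φ = 0.756373): observed ΔN = 434.4 m, observed ΔE = 74.8 m.
Subtracting the expected shift leaves a residual of 434.4 − (415) = 19.4 m north and 74.8 − (56) = 18.8 m east.
Residual distance = √(19.4² + 18.8²) = 27.0 m.

27 m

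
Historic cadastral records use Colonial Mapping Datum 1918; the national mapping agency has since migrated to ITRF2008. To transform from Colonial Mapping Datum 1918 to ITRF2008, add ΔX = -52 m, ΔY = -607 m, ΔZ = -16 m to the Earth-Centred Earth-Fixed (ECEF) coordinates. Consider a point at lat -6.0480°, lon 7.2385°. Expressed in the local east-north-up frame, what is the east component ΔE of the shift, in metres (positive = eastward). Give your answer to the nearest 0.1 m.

The local east axis at (φ, λ) is (−sin λ, cos λ, 0), so ΔE = −sin(7.2385°)·(-52) + cos(7.2385°)·(-607) = -595.61 m.

ΔE = -595.6 m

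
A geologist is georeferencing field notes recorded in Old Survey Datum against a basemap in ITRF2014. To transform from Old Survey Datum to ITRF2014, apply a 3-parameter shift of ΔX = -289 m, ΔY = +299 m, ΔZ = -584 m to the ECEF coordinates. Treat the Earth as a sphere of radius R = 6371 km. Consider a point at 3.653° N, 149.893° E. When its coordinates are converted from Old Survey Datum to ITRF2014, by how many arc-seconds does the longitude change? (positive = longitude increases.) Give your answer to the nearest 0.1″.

Δλ = -3.7″

sin φ = 0.063714, cos φ = 0.997968, sin λ = 0.501616, cos λ = -0.865090.
East component: ΔE = −sin λ·ΔX + cos λ·ΔY = −(0.501616)(-289) + (-0.865090)(299) = -113.69 m.
1° of latitude spans πR/180 = 111195 m; at latitude φ, 1° of longitude spans that × cos φ = 110969.0 m, so Δλ = -113.69 / 110969.0 × 3600 = -3.688″.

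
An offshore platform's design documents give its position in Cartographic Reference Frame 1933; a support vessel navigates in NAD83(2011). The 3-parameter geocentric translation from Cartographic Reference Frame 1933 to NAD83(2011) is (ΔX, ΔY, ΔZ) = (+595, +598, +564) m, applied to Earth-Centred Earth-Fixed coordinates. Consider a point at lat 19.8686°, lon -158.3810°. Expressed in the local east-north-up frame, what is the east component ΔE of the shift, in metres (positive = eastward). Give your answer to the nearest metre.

At φ = 19.8686°, λ = -158.3810°: sin φ = 0.339864, cos φ = 0.940475, sin λ = -0.368433, cos λ = -0.929654.
ΔE = −sin λ·ΔX + cos λ·ΔY = −(-0.368433)·(595) + (-0.929654)·(598) = -336.72 m.

ΔE = -337 m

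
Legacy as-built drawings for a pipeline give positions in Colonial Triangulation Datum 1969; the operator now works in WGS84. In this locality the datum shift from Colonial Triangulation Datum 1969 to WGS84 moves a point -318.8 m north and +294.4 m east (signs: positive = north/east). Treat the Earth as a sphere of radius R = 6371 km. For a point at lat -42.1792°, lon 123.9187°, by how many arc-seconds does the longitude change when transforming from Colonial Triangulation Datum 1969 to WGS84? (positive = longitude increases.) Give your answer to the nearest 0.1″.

At latitude -42.1792°, cos φ = 0.741048.
One radian of longitude at latitude φ spans R cos φ, so Δλ = ΔE / (R cos φ) = 294.4 / (6371000 × 0.741048) = 6.2357e-05 rad = 12.862″.

Δλ = 12.9″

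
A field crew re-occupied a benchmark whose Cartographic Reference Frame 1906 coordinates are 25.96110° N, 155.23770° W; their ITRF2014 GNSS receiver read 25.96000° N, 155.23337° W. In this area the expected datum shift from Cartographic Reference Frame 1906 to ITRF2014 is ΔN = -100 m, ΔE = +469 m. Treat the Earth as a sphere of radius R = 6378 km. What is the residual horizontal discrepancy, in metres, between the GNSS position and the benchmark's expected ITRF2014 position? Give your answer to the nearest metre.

Observed coordinate differences: Δφ = -0.00110°, Δλ = +0.00433°.
Converting to metres (1° lat = 111317 m, cos φ = 0.899091): observed ΔN = -122.4 m, observed ΔE = 433.4 m.
Subtracting the expected shift leaves a residual of -122.4 − (-100) = -22.4 m north and 433.4 − (469) = -35.6 m east.
Residual distance = √((-22.4)² + (-35.6)²) = 42.1 m.

42 m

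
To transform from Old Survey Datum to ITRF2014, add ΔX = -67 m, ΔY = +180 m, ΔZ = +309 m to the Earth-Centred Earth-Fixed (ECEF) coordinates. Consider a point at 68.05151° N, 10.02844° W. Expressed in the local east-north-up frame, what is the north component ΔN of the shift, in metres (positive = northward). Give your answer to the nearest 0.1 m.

At φ = 68.05151°, λ = -10.02844°: sin φ = 0.927520, cos φ = 0.373773, sin λ = -0.174137, cos λ = 0.984721.
ΔN = −sin φ cos λ·ΔX − sin φ sin λ·ΔY + cos φ·ΔZ = −(0.927520)(0.984721)(-67) − (0.927520)(-0.174137)(180) + (0.373773)(309) = 205.76 m.

ΔN = 205.8 m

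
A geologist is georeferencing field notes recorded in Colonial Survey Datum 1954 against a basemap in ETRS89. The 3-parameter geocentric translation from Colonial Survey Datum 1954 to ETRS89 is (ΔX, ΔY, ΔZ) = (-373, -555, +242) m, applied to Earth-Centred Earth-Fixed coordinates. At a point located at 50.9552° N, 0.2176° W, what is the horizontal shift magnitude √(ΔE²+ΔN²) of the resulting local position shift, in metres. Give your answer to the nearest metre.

710 m

The local east axis at (φ, λ) is (−sin λ, cos λ, 0), so ΔE = −sin(-0.2176°)·(-373) + cos(-0.2176°)·(-555) = -556.41 m.
The local north axis is (−sin φ cos λ, −sin φ sin λ, cos φ), giving ΔN = 289.690 − 1.637 + 152.443 = 440.50 m.
Horizontal magnitude = √(ΔE² + ΔN²) = √((-556.41)² + 440.50²) = 709.67 m.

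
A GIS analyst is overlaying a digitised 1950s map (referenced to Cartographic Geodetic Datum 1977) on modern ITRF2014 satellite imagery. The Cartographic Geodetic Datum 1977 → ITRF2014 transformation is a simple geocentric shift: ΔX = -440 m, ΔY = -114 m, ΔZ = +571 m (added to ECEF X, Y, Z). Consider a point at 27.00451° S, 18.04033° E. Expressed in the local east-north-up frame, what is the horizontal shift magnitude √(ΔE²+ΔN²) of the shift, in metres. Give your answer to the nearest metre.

At φ = -27.00451°, λ = 18.04033°: sin φ = -0.454061, cos φ = 0.890971, sin λ = 0.309686, cos λ = 0.950839.
ΔE = −sin λ·ΔX + cos λ·ΔY = −(0.309686)·(-440) + (0.950839)·(-114) = 27.87 m.
ΔN = −sin φ cos λ·ΔX − sin φ sin λ·ΔY + cos φ·ΔZ = −(-0.454061)(0.950839)(-440) − (-0.454061)(0.309686)(-114) + (0.890971)(571) = 302.75 m.
Horizontal magnitude = √(ΔE² + ΔN²) = √(27.87² + 302.75²) = 304.03 m.

304 m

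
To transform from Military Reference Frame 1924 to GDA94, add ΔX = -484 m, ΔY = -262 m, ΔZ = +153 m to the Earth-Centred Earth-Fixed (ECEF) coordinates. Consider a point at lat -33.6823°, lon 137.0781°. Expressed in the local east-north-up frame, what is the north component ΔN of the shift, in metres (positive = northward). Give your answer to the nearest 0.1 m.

At φ = -33.6823°, λ = 137.0781°: sin φ = -0.554587, cos φ = 0.832125, sin λ = 0.681001, cos λ = -0.732283.
ΔN = −sin φ cos λ·ΔX − sin φ sin λ·ΔY + cos φ·ΔZ = −(-0.554587)(-0.732283)(-484) − (-0.554587)(0.681001)(-262) + (0.832125)(153) = 224.92 m.

ΔN = 224.9 m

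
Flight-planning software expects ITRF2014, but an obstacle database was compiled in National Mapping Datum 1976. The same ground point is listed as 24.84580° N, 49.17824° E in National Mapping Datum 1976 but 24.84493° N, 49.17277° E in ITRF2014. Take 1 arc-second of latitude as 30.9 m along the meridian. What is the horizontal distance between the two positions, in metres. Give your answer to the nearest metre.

Δφ = 24.84493° − 24.84580° = -0.00087°; Δλ = 49.17277° − 49.17824° = -0.00547°.
1° of latitude = 3600 × 30.90 = 111240 m.
ΔN = Δφ × 111240 = -96.8 m; ΔE = Δλ × 111240 × cos(24.84580°) = -0.00547 × 111240 × 0.907442 = -552.2 m.
Distance = √(ΔE² + ΔN²) = √((-552.2)² + (-96.8)²) = 560.6 m.

561 m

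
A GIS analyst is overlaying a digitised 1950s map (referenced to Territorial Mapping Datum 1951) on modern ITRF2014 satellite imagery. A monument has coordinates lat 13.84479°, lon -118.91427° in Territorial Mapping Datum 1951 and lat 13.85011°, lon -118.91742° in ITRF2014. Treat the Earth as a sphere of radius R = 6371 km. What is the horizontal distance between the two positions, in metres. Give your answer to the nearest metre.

Δφ = 13.85011° − 13.84479° = +0.00532°; Δλ = -118.91742° − -118.91427° = -0.00315°.
1° along a meridian = πR/180 = 111195 m.
ΔN = Δφ × 111195 = 591.6 m; ΔE = Δλ × 111195 × cos(13.84479°) = -0.00315 × 111195 × 0.970948 = -340.1 m.
Distance = √(ΔE² + ΔN²) = √((-340.1)² + 591.6²) = 682.3 m.

682 m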